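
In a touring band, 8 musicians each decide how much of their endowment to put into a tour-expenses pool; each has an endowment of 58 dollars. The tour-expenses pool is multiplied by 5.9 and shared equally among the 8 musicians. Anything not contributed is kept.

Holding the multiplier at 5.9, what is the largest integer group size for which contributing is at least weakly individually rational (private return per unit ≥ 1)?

Private return per unit is 5.9/(group size), which is ≥ 1 whenever the group size is ≤ 5.9.
The largest such integer is 5.

5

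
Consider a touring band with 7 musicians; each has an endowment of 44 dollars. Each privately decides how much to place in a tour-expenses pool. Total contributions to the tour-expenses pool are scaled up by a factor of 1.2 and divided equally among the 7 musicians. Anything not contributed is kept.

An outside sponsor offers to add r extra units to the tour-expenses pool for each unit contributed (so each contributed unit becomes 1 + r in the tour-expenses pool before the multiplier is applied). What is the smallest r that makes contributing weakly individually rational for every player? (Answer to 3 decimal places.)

With matching at rate r, one contributed unit becomes (1 + r) in the tour-expenses pool and returns 1.2 × (1 + r) / 7 to the contributor.
Setting this equal to 1: 1 + r = 7/1.2 = 5.8333.
So the minimum matching rate is r = 5.8333 − 1 = 4.833.

4.833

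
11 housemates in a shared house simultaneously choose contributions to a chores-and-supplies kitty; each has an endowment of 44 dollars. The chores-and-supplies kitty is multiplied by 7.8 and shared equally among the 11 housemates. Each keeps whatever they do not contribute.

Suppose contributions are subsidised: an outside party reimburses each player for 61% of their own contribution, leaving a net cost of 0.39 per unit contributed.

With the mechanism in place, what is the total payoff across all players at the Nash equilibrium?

With the mechanism, a contributed unit returns (7.8/11) / 0.39 = 1.8182 per unit of net cost to the contributor — now above 1 — so contributing fully is weakly dominant for every player.
At the Nash equilibrium everyone contributes 44. Group total payoff = 11 × (44 × 0.61 + 7.8 × 44) = 4070.44.

4070.44 dollars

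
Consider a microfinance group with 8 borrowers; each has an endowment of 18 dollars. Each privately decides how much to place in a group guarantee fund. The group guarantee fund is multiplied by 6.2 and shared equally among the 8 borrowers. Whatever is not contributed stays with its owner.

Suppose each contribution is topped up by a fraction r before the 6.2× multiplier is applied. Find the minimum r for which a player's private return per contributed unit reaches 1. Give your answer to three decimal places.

0.290

With matching at rate r, one contributed unit becomes (1 + r) in the group guarantee fund and returns 6.2 × (1 + r) / 8 to the contributor.
Setting this equal to 1: 1 + r = 8/6.2 = 1.2903.
So the minimum matching rate is r = 1.2903 − 1 = 0.290.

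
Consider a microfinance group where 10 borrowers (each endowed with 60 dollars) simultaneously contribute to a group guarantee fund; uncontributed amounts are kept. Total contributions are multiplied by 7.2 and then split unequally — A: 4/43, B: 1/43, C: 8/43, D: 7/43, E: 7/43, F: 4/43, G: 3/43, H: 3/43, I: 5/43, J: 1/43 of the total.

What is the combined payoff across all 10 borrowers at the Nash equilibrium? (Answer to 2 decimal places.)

Player j's private return per contributed unit is 7.2 × (j's share). Contributing is weakly dominant for j when that share is at least 1/7.2 = 0.1389, and contributing 0 is dominant otherwise.
C, D and E are above the threshold, contributing 60 each; the remaining 7 contribute 0. Total contributed: 180.
The group guarantee fund pays out 7.2 × 180 = 1296.00 in total (split across the unequal shares, but the aggregate is all that matters for the group sum).
The 7 free-riders keep 60 each, adding 420. Group total = 420 + 1296.00 = 1716.00.

1716.00 dollars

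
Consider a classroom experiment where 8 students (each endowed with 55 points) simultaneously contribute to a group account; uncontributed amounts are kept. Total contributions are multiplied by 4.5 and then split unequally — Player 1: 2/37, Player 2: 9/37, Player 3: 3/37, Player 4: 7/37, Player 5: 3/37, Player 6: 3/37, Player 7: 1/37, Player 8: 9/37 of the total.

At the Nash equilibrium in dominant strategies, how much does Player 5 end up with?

95.14 points

Each unit j contributes comes back to j as 4.5 × (j's share), so j prefers to contribute only if that share exceeds 1/4.5 = 0.2222; otherwise keeping the unit dominates.
Player 2 and Player 8 clear that bar, contributing 55 each; the remaining 6 contribute 0. Total contributed: 110.
Player 5 keeps 55 and receives 4.5 × 110 × 3/37 = 40.14 from the group account, for a payoff of 95.14.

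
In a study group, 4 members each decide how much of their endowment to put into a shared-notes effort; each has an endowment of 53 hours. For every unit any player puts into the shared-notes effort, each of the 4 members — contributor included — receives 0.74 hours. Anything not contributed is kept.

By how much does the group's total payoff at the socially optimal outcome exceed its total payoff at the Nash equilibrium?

The private return per contributed unit is 0.74 < 1, so contributing 0 is dominant for every player. At the Nash equilibrium everyone keeps their 53, and the group total is 4 × 53 = 212.
Each contributed unit returns 2.960 to the group as a whole (0.74 to each of 4 players), which exceeds 1, so the social optimum is full contribution: group total = 2.960 × 212 = 627.52.
Efficiency loss = 627.52 − 212 = 415.52.

415.52 hours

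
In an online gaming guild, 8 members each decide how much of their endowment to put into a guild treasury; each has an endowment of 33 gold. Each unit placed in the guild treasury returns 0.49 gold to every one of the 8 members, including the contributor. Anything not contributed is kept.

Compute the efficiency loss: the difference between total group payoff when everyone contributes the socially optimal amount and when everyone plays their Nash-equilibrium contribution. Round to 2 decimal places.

The private return per contributed unit is 0.49 < 1, so contributing 0 is dominant for every player. At the Nash equilibrium everyone keeps their 33, and the group total is 8 × 33 = 264.
Each contributed unit returns 3.920 to the group as a whole (0.49 to each of 8 players), which exceeds 1, so the social optimum is full contribution: group total = 3.920 × 264 = 1034.88.
Efficiency loss = 1034.88 − 264 = 770.88.

770.88 gold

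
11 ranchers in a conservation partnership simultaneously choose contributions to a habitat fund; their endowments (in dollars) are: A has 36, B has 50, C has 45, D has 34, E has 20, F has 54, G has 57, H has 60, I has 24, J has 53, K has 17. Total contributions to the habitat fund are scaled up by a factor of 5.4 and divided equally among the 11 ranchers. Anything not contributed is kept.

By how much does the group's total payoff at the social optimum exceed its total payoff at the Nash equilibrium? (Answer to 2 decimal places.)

1980.00 dollars

The private return per contributed unit is 5.4/11 = 0.4909 < 1 for every player regardless of endowment, so the Nash equilibrium is zero contribution and the group total is Σ E_j = 36 + 50 + 45 + 34 + 20 + 54 + 57 + 60 + 24 + 53 + 17 = 450.
Each contributed unit returns 5.400 to the group, so the social optimum is full contribution by everyone: group total = 5.400 × 450 = 2430.00.
Efficiency loss = (5.400 − 1) × 450 = 1980.00.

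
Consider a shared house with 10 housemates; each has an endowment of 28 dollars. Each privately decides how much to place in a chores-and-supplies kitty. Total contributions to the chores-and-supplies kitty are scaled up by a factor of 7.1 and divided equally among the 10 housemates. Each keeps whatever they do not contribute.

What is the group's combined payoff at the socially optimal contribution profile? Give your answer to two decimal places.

1988.00 dollars

Each contributed unit returns 7.100 to the group as a whole (0.7100 to each of 10 players), which exceeds 1, so the social optimum is full contribution: group total = 7.100 × 280 = 1988.00.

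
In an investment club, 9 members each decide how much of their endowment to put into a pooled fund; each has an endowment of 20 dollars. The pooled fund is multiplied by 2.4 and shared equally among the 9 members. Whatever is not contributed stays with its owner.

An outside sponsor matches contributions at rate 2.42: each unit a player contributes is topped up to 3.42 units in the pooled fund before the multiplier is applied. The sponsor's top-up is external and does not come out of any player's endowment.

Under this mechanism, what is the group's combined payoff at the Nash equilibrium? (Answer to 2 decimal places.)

The effective private return is 2.4 × 3.42 / 9 = 0.9120, which is still under 1, so the mechanism doesn't change anyone's dominant strategy: zero contribution.
At the Nash equilibrium no one contributes; group total payoff = 9 × 20 = 180.

180.00 dollars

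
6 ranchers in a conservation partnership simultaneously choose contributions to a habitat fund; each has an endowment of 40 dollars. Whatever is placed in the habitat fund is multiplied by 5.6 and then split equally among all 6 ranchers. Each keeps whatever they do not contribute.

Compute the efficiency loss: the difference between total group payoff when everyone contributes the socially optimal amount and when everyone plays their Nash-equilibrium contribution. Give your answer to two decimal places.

1104.00 dollars

Each contributed unit returns 5.6/6 = 0.9333 to its contributor — below 1 — so contributing 0 is dominant for every player. At the Nash equilibrium everyone keeps their 40, and the group total is 6 × 40 = 240.
Each contributed unit returns 5.600 to the group as a whole (0.9333 to each of 6 players), which exceeds 1, so the social optimum is full contribution: group total = 5.600 × 240 = 1344.00.
Efficiency loss = 1344.00 − 240 = 1104.00.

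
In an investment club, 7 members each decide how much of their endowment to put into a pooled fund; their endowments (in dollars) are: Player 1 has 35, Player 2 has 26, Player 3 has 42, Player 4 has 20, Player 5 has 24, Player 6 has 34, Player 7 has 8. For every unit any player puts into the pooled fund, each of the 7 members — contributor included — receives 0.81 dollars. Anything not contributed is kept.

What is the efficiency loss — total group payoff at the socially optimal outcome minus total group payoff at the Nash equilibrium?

The private return per contributed unit is 0.81 < 1 for everyone, so the Nash equilibrium is zero contribution and the group total is Σ E_j = 35 + 26 + 42 + 20 + 24 + 34 + 8 = 189.
Each contributed unit returns 5.670 to the group, so the social optimum is full contribution by everyone: group total = 5.670 × 189 = 1071.63.
Efficiency loss = (5.670 − 1) × 189 = 882.63.

882.63 dollars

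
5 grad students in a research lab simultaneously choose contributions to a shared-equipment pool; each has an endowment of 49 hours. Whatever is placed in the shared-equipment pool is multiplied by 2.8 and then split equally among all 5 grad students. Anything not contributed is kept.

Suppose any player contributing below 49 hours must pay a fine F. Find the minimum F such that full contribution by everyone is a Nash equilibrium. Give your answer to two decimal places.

21.56 hours

Given the others contribute fully, the best deviation is to contribute 0 (any partial contribution still incurs the fine and gives up units whose private return 0.5600 is below 1).
Deviating from 49 to 0 saves 49 hours but forfeits the deviator's share of the drop in the shared-equipment pool: 2.8/5 × 49 = 27.44.
So the deviation gain is 49 − 27.44 = 21.56, and the fine must be at least 21.56 hours to wipe it out.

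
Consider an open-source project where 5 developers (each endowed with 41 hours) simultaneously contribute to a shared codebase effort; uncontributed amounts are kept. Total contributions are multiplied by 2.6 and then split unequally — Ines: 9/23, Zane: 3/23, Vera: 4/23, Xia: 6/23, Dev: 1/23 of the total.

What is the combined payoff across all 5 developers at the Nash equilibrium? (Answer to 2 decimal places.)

A player with share s gets back 2.6·s per unit contributed, so full contribution is dominant for anyone with s > 1/2.6 = 0.3846 and zero contribution is dominant for anyone below.
Ines alone (share 9/23) is above the threshold, contributing 41; the remaining 4 contribute 0. Total contributed: 41.
The shared codebase effort pays out 2.6 × 41 = 106.60 in total (split across the unequal shares, but the aggregate is all that matters for the group sum).
The 4 free-riders keep 41 each, adding 164. Group total = 164 + 106.60 = 270.60.

270.60 hours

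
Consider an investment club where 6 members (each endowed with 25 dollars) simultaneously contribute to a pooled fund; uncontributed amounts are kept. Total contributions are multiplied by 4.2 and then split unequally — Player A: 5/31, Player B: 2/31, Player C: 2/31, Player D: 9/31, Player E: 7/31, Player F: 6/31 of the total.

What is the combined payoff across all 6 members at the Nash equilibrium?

230.00 dollars

A player with share s gets back 4.2·s per unit contributed, so full contribution is dominant for anyone with s > 1/4.2 = 0.2381 and zero contribution is dominant for anyone below.
The only share above 0.2381 is Player D's 9/31, contributing 25; the remaining 5 contribute 0. Total contributed: 25.
The pooled fund pays out 4.2 × 25 = 105.00 in total (split across the unequal shares, but the aggregate is all that matters for the group sum).
The 5 free-riders keep 25 each, adding 125. Group total = 125 + 105.00 = 230.00.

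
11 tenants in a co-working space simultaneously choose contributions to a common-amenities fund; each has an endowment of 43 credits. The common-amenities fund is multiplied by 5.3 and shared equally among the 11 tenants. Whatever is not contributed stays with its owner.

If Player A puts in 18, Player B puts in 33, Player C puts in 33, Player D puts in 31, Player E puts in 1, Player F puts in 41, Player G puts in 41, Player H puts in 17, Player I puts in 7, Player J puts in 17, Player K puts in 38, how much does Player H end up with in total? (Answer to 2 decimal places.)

Total contributed: 18 + 33 + 33 + 31 + 1 + 41 + 41 + 17 + 7 + 17 + 38 = 277.
Each receives 5.3 × 277 / 11 = 133.46 from the common-amenities fund.
Player H keeps 43 − 17 = 26, so Player H's payoff is 26 + 133.46 = 159.46.

159.46 credits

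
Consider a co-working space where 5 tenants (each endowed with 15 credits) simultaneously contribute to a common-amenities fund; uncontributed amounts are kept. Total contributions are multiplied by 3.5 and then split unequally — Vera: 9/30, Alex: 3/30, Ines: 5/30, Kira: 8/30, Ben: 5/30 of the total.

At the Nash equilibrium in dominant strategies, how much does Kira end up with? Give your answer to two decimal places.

For player j, contributing a unit is worthwhile iff 3.5 × (j's share) ≥ 1, i.e. iff j's share is at least 0.2857.
Only Vera (9/30) clears that bar, contributing 15; the remaining 4 contribute 0. Total contributed: 15.
Kira keeps 15 and receives 3.5 × 15 × 8/30 = 14.00 from the common-amenities fund, for a payoff of 29.00.

29.00 credits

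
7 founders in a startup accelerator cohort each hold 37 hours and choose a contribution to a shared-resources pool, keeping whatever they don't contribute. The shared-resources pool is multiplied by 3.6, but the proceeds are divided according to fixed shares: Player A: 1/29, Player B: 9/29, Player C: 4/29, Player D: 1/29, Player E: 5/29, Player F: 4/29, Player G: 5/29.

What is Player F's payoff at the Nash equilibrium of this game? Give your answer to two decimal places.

55.37 hours

For player j, contributing a unit is worthwhile iff 3.6 × (j's share) ≥ 1, i.e. iff j's share is at least 0.2778.
Only Player B (9/29) clears that bar, contributing 37; the remaining 6 contribute 0. Total contributed: 37.
Player F keeps 37 and receives 3.6 × 37 × 4/29 = 18.37 from the shared-resources pool, for a payoff of 55.37.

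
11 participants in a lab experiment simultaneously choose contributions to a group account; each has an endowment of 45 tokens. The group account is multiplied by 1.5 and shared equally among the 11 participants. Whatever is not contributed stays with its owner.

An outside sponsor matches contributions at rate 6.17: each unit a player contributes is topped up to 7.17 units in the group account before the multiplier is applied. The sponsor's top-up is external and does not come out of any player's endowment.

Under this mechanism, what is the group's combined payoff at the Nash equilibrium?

495.00 tokens

With the mechanism, a contributed unit returns 1.5 × 7.17 / 11 = 0.9777 per unit of net cost — still below 1 — so contributing 0 remains dominant for every player.
Everyone keeps their endowment and the group total is 11 × 45 = 495.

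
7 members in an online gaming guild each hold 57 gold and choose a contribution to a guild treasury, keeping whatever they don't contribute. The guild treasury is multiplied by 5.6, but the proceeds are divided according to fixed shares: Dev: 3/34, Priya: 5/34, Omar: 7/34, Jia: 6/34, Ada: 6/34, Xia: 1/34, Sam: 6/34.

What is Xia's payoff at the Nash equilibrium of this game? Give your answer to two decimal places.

A player with share s gets back 5.6·s per unit contributed, so full contribution is dominant for anyone with s > 1/5.6 = 0.1786 and zero contribution is dominant for anyone below.
Only Omar (7/34) clears that bar, contributing 57; the remaining 6 contribute 0. Total contributed: 57.
Xia keeps 57 and receives 5.6 × 57 × 1/34 = 9.39 from the guild treasury, for a payoff of 66.39.

66.39 gold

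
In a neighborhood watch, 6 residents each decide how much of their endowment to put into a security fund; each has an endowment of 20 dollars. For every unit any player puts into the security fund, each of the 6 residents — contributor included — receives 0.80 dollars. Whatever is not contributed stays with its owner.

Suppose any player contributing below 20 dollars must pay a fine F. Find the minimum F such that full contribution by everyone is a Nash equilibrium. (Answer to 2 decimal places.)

4.00 dollars

Given the others contribute fully, the best deviation is to contribute 0 (any partial contribution still incurs the fine and gives up units whose private return 0.80 is below 1).
Deviating from 20 to 0 saves 20 dollars but forfeits the deviator's share of the drop in the security fund: 0.80 × 20 = 16.00.
So the deviation gain is 20 − 16.00 = 4.00, and the fine must be at least 4.00 dollars to wipe it out.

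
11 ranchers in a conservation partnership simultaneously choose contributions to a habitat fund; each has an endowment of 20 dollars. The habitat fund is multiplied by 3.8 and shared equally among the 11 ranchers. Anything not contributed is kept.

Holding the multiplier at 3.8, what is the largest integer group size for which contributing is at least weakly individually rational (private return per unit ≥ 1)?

Private return per unit is 3.8/(group size), which is ≥ 1 whenever the group size is ≤ 3.8.
The largest such integer is 3.

3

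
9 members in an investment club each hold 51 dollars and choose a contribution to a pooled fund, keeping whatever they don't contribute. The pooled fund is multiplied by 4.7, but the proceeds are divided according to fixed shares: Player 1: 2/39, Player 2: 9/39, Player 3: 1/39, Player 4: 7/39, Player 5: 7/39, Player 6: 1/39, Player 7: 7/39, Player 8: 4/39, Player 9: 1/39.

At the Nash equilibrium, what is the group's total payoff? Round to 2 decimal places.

647.70 dollars

Each unit j contributes comes back to j as 4.7 × (j's share), so j prefers to contribute only if that share exceeds 1/4.7 = 0.2128; otherwise keeping the unit dominates.
The only share above 0.2128 is Player 2's 9/39, contributing 51; the remaining 8 contribute 0. Total contributed: 51.
The pooled fund pays out 4.7 × 51 = 239.70 in total (split across the unequal shares, but the aggregate is all that matters for the group sum).
The 8 free-riders keep 51 each, adding 408. Group total = 408 + 239.70 = 647.70.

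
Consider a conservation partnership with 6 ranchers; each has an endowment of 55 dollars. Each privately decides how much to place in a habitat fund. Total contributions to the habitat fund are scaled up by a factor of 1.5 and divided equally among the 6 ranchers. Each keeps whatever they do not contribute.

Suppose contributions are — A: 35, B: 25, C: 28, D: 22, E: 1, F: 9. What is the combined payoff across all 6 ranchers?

390.00 dollars

Total contributed: 35 + 25 + 28 + 22 + 1 + 9 = 120; total kept: 6 × 55 − 120 = 210.
The habitat fund pays out 1.5 × 120 = 180.00 in aggregate.
Group total = 210 + 180.00 = 390.00.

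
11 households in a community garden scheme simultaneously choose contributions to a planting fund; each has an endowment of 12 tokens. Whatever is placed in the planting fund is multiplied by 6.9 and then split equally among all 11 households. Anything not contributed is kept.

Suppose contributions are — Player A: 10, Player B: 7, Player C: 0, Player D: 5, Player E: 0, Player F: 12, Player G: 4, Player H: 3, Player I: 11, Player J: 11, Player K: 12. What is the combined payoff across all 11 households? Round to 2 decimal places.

Total contributed: 10 + 7 + 0 + 5 + 0 + 12 + 4 + 3 + 11 + 11 + 12 = 75; total kept: 11 × 12 − 75 = 57.
The planting fund pays out 6.9 × 75 = 517.50 in aggregate.
Group total = 57 + 517.50 = 574.50.

574.50 tokens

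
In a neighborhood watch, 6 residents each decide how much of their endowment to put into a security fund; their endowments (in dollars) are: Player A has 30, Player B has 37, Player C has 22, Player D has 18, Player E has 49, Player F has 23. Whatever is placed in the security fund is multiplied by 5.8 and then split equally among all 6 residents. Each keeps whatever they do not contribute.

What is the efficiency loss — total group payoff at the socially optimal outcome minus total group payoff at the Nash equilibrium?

The private return per contributed unit is 5.8/6 = 0.9667 < 1 for every player regardless of endowment, so the Nash equilibrium is zero contribution and the group total is Σ E_j = 30 + 37 + 22 + 18 + 49 + 23 = 179.
Each contributed unit returns 5.800 to the group, so the social optimum is full contribution by everyone: group total = 5.800 × 179 = 1038.20.
Efficiency loss = (5.800 − 1) × 179 = 859.20.

859.20 dollars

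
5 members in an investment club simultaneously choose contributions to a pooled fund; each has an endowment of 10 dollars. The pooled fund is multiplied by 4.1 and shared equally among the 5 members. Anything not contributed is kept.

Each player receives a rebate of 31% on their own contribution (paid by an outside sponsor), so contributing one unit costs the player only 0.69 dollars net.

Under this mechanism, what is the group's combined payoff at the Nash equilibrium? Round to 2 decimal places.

The effective private return per unit is now (4.1/5) / 0.69 = 1.1884 > 1, so every player's dominant strategy flips to full contribution.
So the Nash equilibrium is full contribution by all 5; the group earns 5 × (10 × 0.31 + 4.1 × 10) = 220.50.

220.50 dollars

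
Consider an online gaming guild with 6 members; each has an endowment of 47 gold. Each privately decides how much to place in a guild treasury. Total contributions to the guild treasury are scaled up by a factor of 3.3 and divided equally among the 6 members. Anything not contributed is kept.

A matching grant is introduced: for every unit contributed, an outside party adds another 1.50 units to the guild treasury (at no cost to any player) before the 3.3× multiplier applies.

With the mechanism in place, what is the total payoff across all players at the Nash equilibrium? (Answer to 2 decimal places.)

Under the mechanism each unit contributed yields 3.3 × 2.50 / 6 = 1.3750 back to its contributor per unit of net cost, which exceeds 1, making full contribution the dominant choice for everyone.
At the Nash equilibrium everyone contributes 47. Group total payoff = 3.3 × 2.50 × 282 = 2326.50.

2326.50 gold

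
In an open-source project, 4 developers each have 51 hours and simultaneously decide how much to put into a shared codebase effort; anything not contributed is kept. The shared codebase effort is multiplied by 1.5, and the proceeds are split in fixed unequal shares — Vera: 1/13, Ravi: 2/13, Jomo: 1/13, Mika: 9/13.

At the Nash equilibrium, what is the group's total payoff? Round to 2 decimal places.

For player j, contributing a unit is worthwhile iff 1.5 × (j's share) ≥ 1, i.e. iff j's share is at least 0.6667.
Only Mika (9/13) clears that bar, contributing 51; the remaining 3 contribute 0. Total contributed: 51.
The shared codebase effort pays out 1.5 × 51 = 76.50 in total (split across the unequal shares, but the aggregate is all that matters for the group sum).
The 3 free-riders keep 51 each, adding 153. Group total = 153 + 76.50 = 229.50.

229.50 hours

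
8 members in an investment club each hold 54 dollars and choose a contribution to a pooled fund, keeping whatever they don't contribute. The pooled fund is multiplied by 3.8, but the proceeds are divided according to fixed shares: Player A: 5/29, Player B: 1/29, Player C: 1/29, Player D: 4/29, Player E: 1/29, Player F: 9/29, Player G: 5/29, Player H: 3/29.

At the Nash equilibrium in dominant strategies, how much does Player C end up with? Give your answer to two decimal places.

A player with share s gets back 3.8·s per unit contributed, so full contribution is dominant for anyone with s > 1/3.8 = 0.2632 and zero contribution is dominant for anyone below.
Player F alone (share 9/29) is above the threshold, contributing 54; the remaining 7 contribute 0. Total contributed: 54.
Player C keeps 54 and receives 3.8 × 54 × 1/29 = 7.08 from the pooled fund, for a payoff of 61.08.

61.08 dollars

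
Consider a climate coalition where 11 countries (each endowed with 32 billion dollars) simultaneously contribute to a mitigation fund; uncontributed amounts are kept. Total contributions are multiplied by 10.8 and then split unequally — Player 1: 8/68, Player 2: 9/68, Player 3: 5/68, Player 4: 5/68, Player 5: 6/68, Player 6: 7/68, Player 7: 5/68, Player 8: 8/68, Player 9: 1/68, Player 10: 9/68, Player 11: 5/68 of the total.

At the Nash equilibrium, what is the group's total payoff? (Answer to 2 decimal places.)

For player j, contributing a unit is worthwhile iff 10.8 × (j's share) ≥ 1, i.e. iff j's share is at least 0.0926.
The shares above 0.0926 belong to Player 1, Player 2, Player 6, Player 8 and Player 10, contributing 32 each; the remaining 6 contribute 0. Total contributed: 160.
The mitigation fund pays out 10.8 × 160 = 1728.00 in total (split across the unequal shares, but the aggregate is all that matters for the group sum).
The 6 free-riders keep 32 each, adding 192. Group total = 192 + 1728.00 = 1920.00.

1920.00 billion dollars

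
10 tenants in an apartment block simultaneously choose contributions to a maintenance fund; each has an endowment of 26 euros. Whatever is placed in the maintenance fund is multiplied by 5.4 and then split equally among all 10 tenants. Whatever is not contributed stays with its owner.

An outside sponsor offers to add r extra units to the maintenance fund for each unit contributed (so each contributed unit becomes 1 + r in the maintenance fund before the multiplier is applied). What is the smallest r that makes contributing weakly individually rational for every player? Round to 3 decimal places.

With matching at rate r, one contributed unit becomes (1 + r) in the maintenance fund and returns 5.4 × (1 + r) / 10 to the contributor.
Setting this equal to 1: 1 + r = 10/5.4 = 1.8519.
So the minimum matching rate is r = 1.8519 − 1 = 0.852.

0.852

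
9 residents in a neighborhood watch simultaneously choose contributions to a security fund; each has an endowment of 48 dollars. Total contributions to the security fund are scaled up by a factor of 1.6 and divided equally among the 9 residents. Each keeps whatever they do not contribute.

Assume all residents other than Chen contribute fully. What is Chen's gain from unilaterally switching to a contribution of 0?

39.47 dollars

Switching from a contribution of 48 to 0 lets Chen keep an extra 48 dollars, but lowers the security fund by 48, which costs Chen their own share of that drop: 1.6/9 × 48 = 8.53.
Net gain = 48 − 8.53 = 39.47. The private return per contributed unit (0.1778) is below 1, so free-riding is indeed the best response regardless of what the others do.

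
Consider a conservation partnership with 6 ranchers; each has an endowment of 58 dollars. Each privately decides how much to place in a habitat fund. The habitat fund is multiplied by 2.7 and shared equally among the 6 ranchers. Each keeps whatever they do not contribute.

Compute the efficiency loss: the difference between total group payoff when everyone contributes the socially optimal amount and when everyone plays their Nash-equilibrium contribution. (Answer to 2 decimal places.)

591.60 dollars

Each contributed unit returns 2.7/6 = 0.4500 to its contributor — below 1 — so contributing 0 is dominant for every player. At the Nash equilibrium everyone keeps their 58, and the group total is 6 × 58 = 348.
Each contributed unit returns 2.700 to the group as a whole (0.4500 to each of 6 players), which exceeds 1, so the social optimum is full contribution: group total = 2.700 × 348 = 939.60.
Efficiency loss = 939.60 − 348 = 591.60.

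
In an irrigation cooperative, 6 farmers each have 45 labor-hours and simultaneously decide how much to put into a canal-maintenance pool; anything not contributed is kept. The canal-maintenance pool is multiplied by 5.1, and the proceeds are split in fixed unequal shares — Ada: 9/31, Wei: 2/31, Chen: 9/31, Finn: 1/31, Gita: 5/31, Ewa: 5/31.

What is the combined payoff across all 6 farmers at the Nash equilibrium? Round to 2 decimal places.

Each unit j contributes comes back to j as 5.1 × (j's share), so j prefers to contribute only if that share exceeds 1/5.1 = 0.1961; otherwise keeping the unit dominates.
The shares above 0.1961 belong to Ada and Chen, contributing 45 each; the remaining 4 contribute 0. Total contributed: 90.
The canal-maintenance pool pays out 5.1 × 90 = 459.00 in total (split across the unequal shares, but the aggregate is all that matters for the group sum).
The 4 free-riders keep 45 each, adding 180. Group total = 180 + 459.00 = 639.00.

639.00 labor-hours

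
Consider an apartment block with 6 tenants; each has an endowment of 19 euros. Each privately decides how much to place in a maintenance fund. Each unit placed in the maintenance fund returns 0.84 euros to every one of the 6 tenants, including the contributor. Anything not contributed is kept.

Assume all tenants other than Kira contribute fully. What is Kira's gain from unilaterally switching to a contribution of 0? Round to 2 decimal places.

3.04 euros

Switching from a contribution of 19 to 0 lets Kira keep an extra 19 euros, but lowers the maintenance fund by 19, which costs Kira their own share of that drop: 0.84 × 19 = 15.96.
Net gain = 19 − 15.96 = 3.04. The private return per contributed unit (0.84) is below 1, so free-riding is indeed the best response regardless of what the others do.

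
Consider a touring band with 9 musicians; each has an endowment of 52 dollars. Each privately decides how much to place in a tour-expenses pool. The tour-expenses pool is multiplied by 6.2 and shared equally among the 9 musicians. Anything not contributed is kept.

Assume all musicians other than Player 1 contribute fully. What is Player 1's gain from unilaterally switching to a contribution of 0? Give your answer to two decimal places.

Switching from a contribution of 52 to 0 lets Player 1 keep an extra 52 dollars, but lowers the tour-expenses pool by 52, which costs Player 1 their own share of that drop: 6.2/9 × 52 = 35.82.
Net gain = 52 − 35.82 = 16.18. The private return per contributed unit (0.6889) is below 1, so free-riding is indeed the best response regardless of what the others do.

16.18 dollars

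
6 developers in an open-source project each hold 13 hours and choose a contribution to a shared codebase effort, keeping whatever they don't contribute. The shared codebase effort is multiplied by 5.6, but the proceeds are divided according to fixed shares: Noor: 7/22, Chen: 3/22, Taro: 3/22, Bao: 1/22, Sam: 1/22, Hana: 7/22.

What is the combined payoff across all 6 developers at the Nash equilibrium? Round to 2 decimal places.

Each unit j contributes comes back to j as 5.6 × (j's share), so j prefers to contribute only if that share exceeds 1/5.6 = 0.1786; otherwise keeping the unit dominates.
The shares above 0.1786 belong to Noor and Hana, contributing 13 each; the remaining 4 contribute 0. Total contributed: 26.
The shared codebase effort pays out 5.6 × 26 = 145.60 in total (split across the unequal shares, but the aggregate is all that matters for the group sum).
The 4 free-riders keep 13 each, adding 52. Group total = 52 + 145.60 = 197.60.

197.60 hours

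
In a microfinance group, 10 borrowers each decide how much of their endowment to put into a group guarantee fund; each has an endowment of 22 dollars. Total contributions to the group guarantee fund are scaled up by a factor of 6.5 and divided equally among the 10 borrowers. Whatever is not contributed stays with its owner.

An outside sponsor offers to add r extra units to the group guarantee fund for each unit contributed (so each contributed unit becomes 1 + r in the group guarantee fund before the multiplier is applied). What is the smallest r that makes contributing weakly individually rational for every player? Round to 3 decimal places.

With matching at rate r, one contributed unit becomes (1 + r) in the group guarantee fund and returns 6.5 × (1 + r) / 10 to the contributor.
Setting this equal to 1: 1 + r = 10/6.5 = 1.5385.
So the minimum matching rate is r = 1.5385 − 1 = 0.538.

0.538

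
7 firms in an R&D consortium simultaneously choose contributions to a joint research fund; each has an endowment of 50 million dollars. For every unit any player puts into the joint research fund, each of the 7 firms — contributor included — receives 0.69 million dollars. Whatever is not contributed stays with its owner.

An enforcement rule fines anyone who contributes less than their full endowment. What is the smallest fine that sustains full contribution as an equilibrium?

Given the others contribute fully, the best deviation is to contribute 0 (any partial contribution still incurs the fine and gives up units whose private return 0.69 is below 1).
Deviating from 50 to 0 saves 50 million dollars but forfeits the deviator's share of the drop in the joint research fund: 0.69 × 50 = 34.50.
So the deviation gain is 50 − 34.50 = 15.50, and the fine must be at least 15.50 million dollars to wipe it out.

15.50 million dollars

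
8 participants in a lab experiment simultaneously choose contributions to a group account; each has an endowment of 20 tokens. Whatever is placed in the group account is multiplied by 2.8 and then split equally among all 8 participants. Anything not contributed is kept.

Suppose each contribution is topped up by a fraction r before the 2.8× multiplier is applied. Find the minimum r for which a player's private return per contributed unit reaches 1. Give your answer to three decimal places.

1.857

With matching at rate r, one contributed unit becomes (1 + r) in the group account and returns 2.8 × (1 + r) / 8 to the contributor.
Setting this equal to 1: 1 + r = 8/2.8 = 2.8571.
So the minimum matching rate is r = 2.8571 − 1 = 1.857.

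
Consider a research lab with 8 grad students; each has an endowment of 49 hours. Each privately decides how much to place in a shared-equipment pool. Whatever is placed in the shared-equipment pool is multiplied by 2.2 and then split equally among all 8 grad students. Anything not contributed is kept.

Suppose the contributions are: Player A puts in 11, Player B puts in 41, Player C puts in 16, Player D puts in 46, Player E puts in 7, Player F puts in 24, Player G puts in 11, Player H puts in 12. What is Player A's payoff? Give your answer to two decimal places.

84.20 hours

Total contributed: 11 + 41 + 16 + 46 + 7 + 24 + 11 + 12 = 168.
Each receives 2.2 × 168 / 8 = 46.20 from the shared-equipment pool.
Player A keeps 49 − 11 = 38, so Player A's payoff is 38 + 46.20 = 84.20.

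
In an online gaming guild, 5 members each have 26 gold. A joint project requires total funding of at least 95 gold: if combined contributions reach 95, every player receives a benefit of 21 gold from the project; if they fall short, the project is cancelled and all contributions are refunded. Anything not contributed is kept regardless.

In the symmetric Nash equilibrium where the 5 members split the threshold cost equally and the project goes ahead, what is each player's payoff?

Equal share of the threshold: 95/5 = 19.
At this profile no one gains by cutting their contribution: any cut drops the total below 95, the project is cancelled, contributions are refunded, and the deviator ends with 26, which is less than 26 − 19 + 21 = 28. Contributing more than 19 just wastes the excess. So contributing exactly 19 is a best response.
Each player's payoff: 26 − 19 + 21 = 28.

28 gold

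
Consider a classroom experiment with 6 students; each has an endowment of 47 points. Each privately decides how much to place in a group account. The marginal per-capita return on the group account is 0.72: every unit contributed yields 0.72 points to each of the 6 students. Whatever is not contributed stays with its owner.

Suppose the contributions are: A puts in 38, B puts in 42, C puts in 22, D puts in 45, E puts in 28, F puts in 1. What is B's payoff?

Total contributed: 38 + 42 + 22 + 45 + 28 + 1 = 176.
Each receives 0.72 × 176 = 126.72 from the group account.
B keeps 47 − 42 = 5, so B's payoff is 5 + 126.72 = 131.72.

131.72 points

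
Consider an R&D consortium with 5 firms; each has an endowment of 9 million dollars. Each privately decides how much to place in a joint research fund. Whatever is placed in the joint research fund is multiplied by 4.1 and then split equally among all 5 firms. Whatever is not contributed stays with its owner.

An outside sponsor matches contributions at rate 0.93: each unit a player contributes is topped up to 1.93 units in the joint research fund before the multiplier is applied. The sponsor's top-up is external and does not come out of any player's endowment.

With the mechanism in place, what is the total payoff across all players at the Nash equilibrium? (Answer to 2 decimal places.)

The effective private return per unit is now 4.1 × 1.93 / 5 = 1.5826 > 1, so every player's dominant strategy flips to full contribution.
So the Nash equilibrium is full contribution by all 5; the group earns 4.1 × 1.93 × 45 = 356.09.

356.09 million dollars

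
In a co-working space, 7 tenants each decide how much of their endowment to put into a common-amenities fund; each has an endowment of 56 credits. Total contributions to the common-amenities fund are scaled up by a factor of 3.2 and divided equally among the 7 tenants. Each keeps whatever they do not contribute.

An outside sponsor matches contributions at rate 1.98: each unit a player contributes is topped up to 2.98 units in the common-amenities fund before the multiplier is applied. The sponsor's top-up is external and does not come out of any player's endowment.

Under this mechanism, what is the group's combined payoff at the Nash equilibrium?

With the mechanism, a contributed unit returns 3.2 × 2.98 / 7 = 1.3623 per unit of net cost to the contributor — now above 1 — so contributing fully is weakly dominant for every player.
At the Nash equilibrium everyone contributes 56. Group total payoff = 3.2 × 2.98 × 392 = 3738.11.

3738.11 credits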